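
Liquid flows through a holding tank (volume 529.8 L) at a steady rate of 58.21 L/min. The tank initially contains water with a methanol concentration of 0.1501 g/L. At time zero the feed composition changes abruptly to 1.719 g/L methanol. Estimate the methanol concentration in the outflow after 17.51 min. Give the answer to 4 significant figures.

Accumulation = in − out for the solute gives V dC/dt = Q(C_in − C).
Rewrite as dC/dt + C/τ = C_in/τ, τ = V/Q = 9.10153 min.
Solution: C(t) = C_in + (C₀ − C_in) e^(−t/τ).
C(17.51) = 1.719 + (0.1501 − 1.719)·e^(−17.51/9.10153) = 1.719 + (-1.56890)·0.146043 = 1.48987 g/L.

1.490 g/L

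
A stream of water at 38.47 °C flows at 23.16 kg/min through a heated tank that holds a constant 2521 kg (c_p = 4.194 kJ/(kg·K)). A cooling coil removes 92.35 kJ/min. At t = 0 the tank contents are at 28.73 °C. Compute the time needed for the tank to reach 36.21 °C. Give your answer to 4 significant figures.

207.3 min

M c_p dT/dt = ṁ c_p (T_in − T) − Q̇.
τ = M/ṁ = 108.851 min; T_ss = T_in − Q̇/(ṁ c_p) = 37.5192 °C.
T(t) = T_ss + (T₀ − T_ss) e^(−t/τ). Set T = 36.21:
e^(−t/τ) = (36.21 − 37.5192)/(28.73 − 37.5192) = 0.148960
t = −108.851 · ln(0.148960) = 207.262 min.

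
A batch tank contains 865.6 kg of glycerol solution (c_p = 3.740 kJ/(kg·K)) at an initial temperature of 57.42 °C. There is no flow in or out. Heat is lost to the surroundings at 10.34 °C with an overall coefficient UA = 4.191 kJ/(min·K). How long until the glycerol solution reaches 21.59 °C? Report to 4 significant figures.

1106 min

Heat balance on the well-mixed liquid: M c_p dT/dt = −UA(T − T_amb).
τ = M c_p/UA = 772.451 min; T_ss = T_amb = 10.3400 °C.
T(t) = T_ss + (T₀ − T_ss)e^(−t/τ); set T = 21.59:
t = −τ ln[(T − T_ss)/(T₀ − T_ss)] = −772.451 · ln(0.238955) = 1105.75 min.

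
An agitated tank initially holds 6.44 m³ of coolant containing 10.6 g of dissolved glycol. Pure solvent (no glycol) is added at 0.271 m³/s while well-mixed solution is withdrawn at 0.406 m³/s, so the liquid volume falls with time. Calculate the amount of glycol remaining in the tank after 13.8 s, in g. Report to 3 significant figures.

Let m(t) be the amount of glycol. Volume: V(t) = V₀ + (Q_in − Q_out) t = 6.44 − 0.13500 t; V(13.8) = 4.5770 m³.
Solute balance: dm/dt = 0 − Q_out C = −Q_out m/V(t).
Separate: dm/m = −Q_out dt/V(t) ⇒ ln(m/m₀) = −(Q_out/(Q_in−Q_out)) ln(V/V₀).
m = m₀ (V₀/V)^(Q_out/(Q_in−Q_out)) = 10.6 × (6.44/4.5770)^(-3.0074) = 3.7957 g.

3.80 g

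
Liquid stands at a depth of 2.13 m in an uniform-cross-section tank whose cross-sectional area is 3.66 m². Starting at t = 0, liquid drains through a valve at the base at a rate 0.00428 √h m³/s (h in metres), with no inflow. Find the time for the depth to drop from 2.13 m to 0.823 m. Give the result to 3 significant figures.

945 s

With no inflow, A dh/dt = −0.00428 √h.
∫ h^(−1/2) dh = −(0.00428/A) ∫ dt, giving 2√h = 2√h₀ − (0.00428/A) t.
t = 2A(√h₀ − √h)/0.00428 = 2·3.66·(√2.13 − √0.823)/0.00428
  = 7.3200 × (1.4595 − 0.90719) / 0.00428 = 944.52 s.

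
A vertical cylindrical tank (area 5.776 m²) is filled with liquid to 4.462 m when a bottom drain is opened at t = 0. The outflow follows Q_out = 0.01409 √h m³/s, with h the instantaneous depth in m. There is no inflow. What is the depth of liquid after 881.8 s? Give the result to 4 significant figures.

1.075 m

With no inflow, A dh/dt = −0.01409 √h.
Separate and integrate: 2(√h − √h₀) = −(0.01409/A) t.
√h = √4.462 − 0.01409·881.8/(2·5.776) = 2.11234 − 1.07553 = 1.03681.
h = 1.03681² = 1.07498 m.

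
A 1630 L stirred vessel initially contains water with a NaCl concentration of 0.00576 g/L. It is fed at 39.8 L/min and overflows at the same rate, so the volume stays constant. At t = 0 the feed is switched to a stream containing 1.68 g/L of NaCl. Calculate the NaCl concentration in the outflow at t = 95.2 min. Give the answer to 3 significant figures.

Mass balance on the solute (V constant): V dC/dt = Q(C_in − C).
Rewrite as dC/dt + C/τ = C_in/τ, τ = V/Q = 40.955 min.
This is linear first-order; C(t) = C_in + (C₀ − C_in) e^(−t/τ).
C(95.2) = 1.68 + (0.00576 − 1.68)·e^(−95.2/40.955) = 1.68 + (-1.6742)·0.097831 = 1.5162 g/L.

1.52 g/L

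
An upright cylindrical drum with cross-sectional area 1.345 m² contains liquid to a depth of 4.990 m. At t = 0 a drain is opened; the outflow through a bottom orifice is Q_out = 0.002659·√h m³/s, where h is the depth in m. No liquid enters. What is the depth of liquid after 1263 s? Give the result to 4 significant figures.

A dh/dt = −Q_out = −0.002659 √h.
∫ h^(−1/2) dh = −(0.002659/A) ∫ dt, giving 2√h = 2√h₀ − (0.002659/A) t.
√h = √4.990 − 0.002659·1263/(2·1.345) = 2.23383 − 1.24844 = 0.985386.
h = 0.985386² = 0.970985 m.

0.9710 m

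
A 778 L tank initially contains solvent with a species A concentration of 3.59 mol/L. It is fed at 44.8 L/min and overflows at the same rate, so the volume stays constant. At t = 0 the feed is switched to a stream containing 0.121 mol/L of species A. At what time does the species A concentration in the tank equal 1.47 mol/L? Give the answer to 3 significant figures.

16.4 min

Species balance: V dC/dt = Q(C_in − C) ⇒ τ = V/Q = 17.366 min.
C(t) = C_in + (C₀ − C_in) e^(−t/τ). Set C = 1.47 and solve for t:
e^(−t/τ) = (C − C_in)/(C₀ − C_in) = (1.47 − 0.121)/(3.59 − 0.121) = 0.38887
t = −τ ln(…) = 17.366 × 0.94450 = 16.402 min.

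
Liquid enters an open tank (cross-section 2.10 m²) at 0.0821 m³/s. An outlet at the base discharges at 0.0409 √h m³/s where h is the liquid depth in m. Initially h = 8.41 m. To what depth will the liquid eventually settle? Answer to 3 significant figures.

Level balance: A dh/dt = 0.0821 − 0.0409 √h. Setting dh/dt = 0:
Q_in = 0.0409 √h_ss ⇒ √h_ss = 0.0821/0.0409 = 2.0073.
h_ss = 2.0073² = 4.0294 m. (Since h₀ = 8.41 m > h_ss, the level will fall toward this value.)

4.03 m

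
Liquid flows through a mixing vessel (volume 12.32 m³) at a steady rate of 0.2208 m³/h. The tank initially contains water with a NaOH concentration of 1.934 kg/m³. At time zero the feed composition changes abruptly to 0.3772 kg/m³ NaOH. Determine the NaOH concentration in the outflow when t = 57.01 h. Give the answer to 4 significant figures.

Species balance on the tank: V dC/dt = Q(C_in − C).
Time constant τ = V/Q = 12.32/0.2208 = 55.7971 h.
C approaches C_in exponentially: C(t) = C_in + (C₀ − C_in) e^(−t/τ).
C(57.01) = 0.3772 + (1.934 − 0.3772)·e^(−57.01/55.7971) = 0.3772 + (1.55680)·0.359969 = 0.937600 kg/m³.

0.9376 kg/m³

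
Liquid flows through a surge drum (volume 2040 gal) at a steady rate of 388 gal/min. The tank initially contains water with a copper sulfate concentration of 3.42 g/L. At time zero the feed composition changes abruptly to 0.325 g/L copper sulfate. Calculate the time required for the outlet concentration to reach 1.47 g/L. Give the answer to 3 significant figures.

Species balance: V dC/dt = Q(C_in − C) ⇒ τ = V/Q = 5.2577 min.
C(t) = C_in + (C₀ − C_in) e^(−t/τ). Set C = 1.47 and solve for t:
e^(−t/τ) = (C − C_in)/(C₀ − C_in) = (1.47 − 0.325)/(3.42 − 0.325) = 0.36995
t = −τ ln(…) = 5.2577 × 0.99438 = 5.2282 min.

5.23 min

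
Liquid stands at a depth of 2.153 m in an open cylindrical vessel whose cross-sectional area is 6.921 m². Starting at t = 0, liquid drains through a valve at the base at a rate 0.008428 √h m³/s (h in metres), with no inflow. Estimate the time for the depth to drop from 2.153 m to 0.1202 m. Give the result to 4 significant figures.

Accumulation of liquid (constant cross-section A): A dh/dt = −0.008428 √h.
This is separable: 2 d(√h)/dt = −0.008428/A, so √h = √h₀ − (0.008428/(2A)) t.
t = 2A(√h₀ − √h)/0.008428 = 2·6.921·(√2.153 − √0.1202)/0.008428
  = 13.8420 × (1.46731 − 0.346699) / 0.008428 = 1840.47 s.

1840 s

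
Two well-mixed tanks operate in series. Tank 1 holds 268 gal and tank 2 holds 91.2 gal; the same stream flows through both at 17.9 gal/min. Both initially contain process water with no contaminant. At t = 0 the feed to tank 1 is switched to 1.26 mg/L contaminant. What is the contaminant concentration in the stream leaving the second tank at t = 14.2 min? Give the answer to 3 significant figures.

Time constants: τᵢ = Vᵢ/Q for each well-mixed tank.
τ₁ = 268/17.9 = 14.972 min; τ₂ = 91.2/17.9 = 5.0950 min.
Tank 1: C₁ = C_in(1 − e^(−t/τ₁)). Tank 2 (τ₁ ≠ τ₂): C₂ = C_in[1 − (τ₁ e^(−t/τ₁) − τ₂ e^(−t/τ₂))/(τ₁ − τ₂)].
At t = 14.2: e^(−t/τ₁) = 0.38735, e^(−t/τ₂) = 0.061602.
C₂ = 1.26·[1 − (14.972·0.38735 − 5.0950·0.061602)/(9.8771)] = 1.26·0.44462 = 0.56022 mg/L.

0.560 mg/L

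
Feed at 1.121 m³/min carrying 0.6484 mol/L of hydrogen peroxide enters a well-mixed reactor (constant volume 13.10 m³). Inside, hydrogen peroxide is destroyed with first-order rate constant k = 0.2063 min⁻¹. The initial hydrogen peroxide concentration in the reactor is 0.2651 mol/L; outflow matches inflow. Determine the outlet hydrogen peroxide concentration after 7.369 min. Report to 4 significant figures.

V dC/dt = Q(C_in − C) − k V C.
This is linear with rate a = Q/V + k = 0.291873 min⁻¹.
C_ss = Q C_in/(Q + kV) = 0.190101 mol/L; C(t) = C_ss + (C₀ − C_ss) e^(−a t).
C(7.369) = 0.190101 + (0.0749991)·e^(−0.291873·7.369) = 0.190101 + (0.0749991)·0.116390 = 0.198830 mol/L.

0.1988 mol/L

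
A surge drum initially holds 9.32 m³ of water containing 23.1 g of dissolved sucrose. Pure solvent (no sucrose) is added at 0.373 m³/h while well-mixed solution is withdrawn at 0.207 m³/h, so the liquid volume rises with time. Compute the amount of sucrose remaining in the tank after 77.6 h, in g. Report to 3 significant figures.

Total volume: dV/dt = Q_in − Q_out = 0.16600 m³/h, so V(t) = 9.32 + 0.16600 t and V(77.6) = 22.202 m³.
Species balance (pure solvent in): dm/dt = −Q_out · m/V(t).
Separate: dm/m = −Q_out dt/V(t) ⇒ ln(m/m₀) = −(Q_out/(Q_in−Q_out)) ln(V/V₀).
m = m₀ (V₀/V)^(Q_out/(Q_in−Q_out)) = 23.1 × (9.32/22.202)^(1.2470) = 7.8259 g.

7.83 g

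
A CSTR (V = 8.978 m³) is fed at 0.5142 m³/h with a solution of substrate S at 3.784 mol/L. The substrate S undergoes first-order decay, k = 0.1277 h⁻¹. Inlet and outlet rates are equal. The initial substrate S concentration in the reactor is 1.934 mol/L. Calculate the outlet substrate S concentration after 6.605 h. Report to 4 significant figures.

1.396 mol/L

Species balance: V dC/dt = Q C_in − Q C − k V C.
This is linear with rate a = Q/V + k = 0.184973 h⁻¹.
C_ss = Q C_in/(Q + kV) = 1.17164 mol/L; C(t) = C_ss + (C₀ − C_ss) e^(−a t).
C(6.605) = 1.17164 + (0.762359)·e^(−0.184973·6.605) = 1.17164 + (0.762359)·0.294714 = 1.39632 mol/L.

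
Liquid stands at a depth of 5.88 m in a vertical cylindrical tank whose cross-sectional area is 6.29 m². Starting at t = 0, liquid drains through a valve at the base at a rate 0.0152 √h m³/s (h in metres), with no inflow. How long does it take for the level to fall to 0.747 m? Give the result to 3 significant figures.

1290 s

A dh/dt = −Q_out = −0.0152 √h.
This is separable: 2 d(√h)/dt = −0.0152/A, so √h = √h₀ − (0.0152/(2A)) t.
t = 2A(√h₀ − √h)/0.0152 = 2·6.29·(√5.88 − √0.747)/0.0152
  = 12.580 × (2.4249 − 0.86429) / 0.0152 = 1291.6 s.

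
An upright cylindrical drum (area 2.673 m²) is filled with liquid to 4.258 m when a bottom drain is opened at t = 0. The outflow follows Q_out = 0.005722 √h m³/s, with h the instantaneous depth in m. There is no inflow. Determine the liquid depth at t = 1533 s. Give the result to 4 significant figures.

Volume balance on the tank: A dh/dt = −0.005722 √h.
∫ h^(−1/2) dh = −(0.005722/A) ∫ dt, giving 2√h = 2√h₀ − (0.005722/A) t.
√h = √4.258 − 0.005722·1533/(2·2.673) = 2.06349 − 1.64082 = 0.422672.
h = 0.422672² = 0.178651 m.

0.1787 m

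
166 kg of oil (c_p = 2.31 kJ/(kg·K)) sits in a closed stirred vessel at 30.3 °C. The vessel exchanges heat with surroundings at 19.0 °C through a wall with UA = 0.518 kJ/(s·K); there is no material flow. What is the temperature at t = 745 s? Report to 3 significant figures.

23.1 °C

M c_p dT/dt = −UA(T − T_amb).
dT/dt = (T_ss − T)/τ with T_ss = T_amb = 19.000 °C, τ = M c_p/UA = 166·2.31/0.518 = 740.27 s.
Solution: T(t) = T_ss + (T₀ − T_ss) e^(−t/τ).
T(745) = 19.000 + (11.300)·0.36554 = 23.131 °C.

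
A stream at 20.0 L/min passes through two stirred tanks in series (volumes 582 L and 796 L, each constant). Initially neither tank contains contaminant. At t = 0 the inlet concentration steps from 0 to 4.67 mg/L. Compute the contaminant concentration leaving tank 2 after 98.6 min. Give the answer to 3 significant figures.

Time constants: τᵢ = Vᵢ/Q for each well-mixed tank.
τ₁ = 582/20.0 = 29.100 min; τ₂ = 796/20.0 = 39.800 min.
Tank 1: C₁ = C_in(1 − e^(−t/τ₁)). Tank 2 (τ₁ ≠ τ₂): C₂ = C_in[1 − (τ₁ e^(−t/τ₁) − τ₂ e^(−t/τ₂))/(τ₁ − τ₂)].
At t = 98.6: e^(−t/τ₁) = 0.033765, e^(−t/τ₂) = 0.083962.
C₂ = 4.67·[1 − (29.100·0.033765 − 39.800·0.083962)/(-10.700)] = 4.67·0.77952 = 3.6404 mg/L.

3.64 mg/L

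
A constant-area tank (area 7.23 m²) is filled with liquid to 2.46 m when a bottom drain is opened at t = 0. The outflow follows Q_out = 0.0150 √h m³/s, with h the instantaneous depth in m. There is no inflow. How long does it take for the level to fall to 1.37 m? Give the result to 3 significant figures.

With no inflow, A dh/dt = −0.0150 √h.
∫ h^(−1/2) dh = −(0.0150/A) ∫ dt, giving 2√h = 2√h₀ − (0.0150/A) t.
t = 2A(√h₀ − √h)/0.0150 = 2·7.23·(√2.46 − √1.37)/0.0150
  = 14.460 × (1.5684 − 1.1705) / 0.0150 = 383.64 s.

384 s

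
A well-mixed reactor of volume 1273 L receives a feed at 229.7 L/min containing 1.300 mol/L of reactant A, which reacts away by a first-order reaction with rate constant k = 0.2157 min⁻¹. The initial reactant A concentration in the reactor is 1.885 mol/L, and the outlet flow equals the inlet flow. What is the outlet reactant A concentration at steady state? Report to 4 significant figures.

0.5921 mol/L

V dC/dt = Q(C_in − C) − k V C.
Steady state (dC/dt = 0): C_ss = Q C_in/(Q + kV) = C_in/(1 + kV/Q).
C_ss = 229.7·1.300/(229.7 + 0.2157·1273) = 298.610/504.286 = 0.592144 mol/L.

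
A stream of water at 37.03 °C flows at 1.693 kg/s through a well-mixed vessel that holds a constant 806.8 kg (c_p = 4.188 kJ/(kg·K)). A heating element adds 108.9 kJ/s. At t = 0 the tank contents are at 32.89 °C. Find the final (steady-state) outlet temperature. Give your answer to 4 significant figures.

M c_p dT/dt = ṁ c_p (T_in − T) + Q̇.
At steady state dT/dt = 0 ⇒ T_ss = T_in + Q̇/(ṁ c_p) = 37.03 + 108.9/(1.693·4.188) = 52.3890 °C.

52.39 °C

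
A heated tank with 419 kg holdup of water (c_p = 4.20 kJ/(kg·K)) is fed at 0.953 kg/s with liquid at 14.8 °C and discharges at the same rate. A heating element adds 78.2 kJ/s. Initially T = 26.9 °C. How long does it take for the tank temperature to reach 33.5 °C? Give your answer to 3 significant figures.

M c_p dT/dt = ṁ c_p (T_in − T) + Q̇.
τ = M/ṁ = 439.66 s; T_ss = T_in + Q̇/(ṁ c_p) = 34.337 °C.
T(t) = T_ss + (T₀ − T_ss) e^(−t/τ). Set T = 33.5:
e^(−t/τ) = (33.5 − 34.337)/(26.9 − 34.337) = 0.11258
t = −439.66 · ln(0.11258) = 960.26 s.

960 s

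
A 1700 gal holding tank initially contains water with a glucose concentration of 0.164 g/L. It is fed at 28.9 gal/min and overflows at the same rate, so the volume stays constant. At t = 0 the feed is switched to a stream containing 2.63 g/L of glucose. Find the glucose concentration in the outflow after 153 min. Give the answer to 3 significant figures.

Accumulation = in − out for the solute gives V dC/dt = Q(C_in − C).
Time constant τ = V/Q = 1700/28.9 = 58.824 min.
Solution: C(t) = C_in + (C₀ − C_in) e^(−t/τ).
C(153) = 2.63 + (0.164 − 2.63)·e^(−153/58.824) = 2.63 + (-2.4660)·0.074199 = 2.4470 g/L.

2.45 g/L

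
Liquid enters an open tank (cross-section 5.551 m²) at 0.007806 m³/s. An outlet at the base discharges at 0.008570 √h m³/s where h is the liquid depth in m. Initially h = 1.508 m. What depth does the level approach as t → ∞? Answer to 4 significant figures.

A dh/dt = Q_in − 0.008570 √h. Steady state requires inflow = outflow:
Q_in = 0.008570 √h_ss ⇒ √h_ss = 0.007806/0.008570 = 0.910852.
h_ss = 0.910852² = 0.829651 m. (Since h₀ = 1.508 m > h_ss, the level will fall toward this value.)

0.8297 m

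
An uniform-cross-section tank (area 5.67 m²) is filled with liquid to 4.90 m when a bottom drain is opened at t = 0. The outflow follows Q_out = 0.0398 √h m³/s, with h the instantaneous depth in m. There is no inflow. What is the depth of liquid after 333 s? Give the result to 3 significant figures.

1.09 m

A dh/dt = −Q_out = −0.0398 √h.
Separate and integrate: 2(√h − √h₀) = −(0.0398/A) t.
√h = √4.90 − 0.0398·333/(2·5.67) = 2.2136 − 1.1687 = 1.0449.
h = 1.0449² = 1.0917 m.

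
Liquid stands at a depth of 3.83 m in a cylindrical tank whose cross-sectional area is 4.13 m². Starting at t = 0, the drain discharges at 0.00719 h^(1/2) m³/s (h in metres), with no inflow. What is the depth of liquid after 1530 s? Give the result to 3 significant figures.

0.391 m

A dh/dt = −Q_out = −0.00719 √h.
∫ h^(−1/2) dh = −(0.00719/A) ∫ dt, giving 2√h = 2√h₀ − (0.00719/A) t.
√h = √3.83 − 0.00719·1530/(2·4.13) = 1.9570 − 1.3318 = 0.62523.
h = 0.62523² = 0.39092 m.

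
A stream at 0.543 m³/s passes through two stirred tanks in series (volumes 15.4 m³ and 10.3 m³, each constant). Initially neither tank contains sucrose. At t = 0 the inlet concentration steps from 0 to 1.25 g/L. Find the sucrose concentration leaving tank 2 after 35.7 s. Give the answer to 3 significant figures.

Species balance on tank i: dCᵢ/dt = (Cᵢ₋₁ − Cᵢ)/τᵢ with τᵢ = Vᵢ/Q.
τ₁ = 15.4/0.543 = 28.361 s; τ₂ = 10.3/0.543 = 18.969 s.
Solving the cascade with C₁(0)=C₂(0)=0 gives C₂(t) = C_in[1 − (τ₁ e^(−t/τ₁) − τ₂ e^(−t/τ₂))/(τ₁ − τ₂)].
At t = 35.7: e^(−t/τ₁) = 0.28400, e^(−t/τ₂) = 0.15228.
C₂ = 1.25·[1 − (28.361·0.28400 − 18.969·0.15228)/(9.3923)] = 1.25·0.44997 = 0.56246 g/L.

0.562 g/L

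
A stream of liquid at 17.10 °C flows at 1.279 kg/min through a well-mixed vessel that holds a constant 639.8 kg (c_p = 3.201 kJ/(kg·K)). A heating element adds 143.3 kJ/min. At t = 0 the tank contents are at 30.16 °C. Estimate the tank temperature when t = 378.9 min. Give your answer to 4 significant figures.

41.81 °C

Energy balance: M c_p dT/dt = ṁ c_p (T_in − T) + 143.3.
τ = M/ṁ = 500.235 min; T_ss = T_in + Q̇/(ṁ c_p) = 17.10 + 143.3/(1.279·3.201) = 52.1018 °C.
This is linear first-order; T(t) = T_ss + (T₀ − T_ss) e^(−t/τ).
T(378.9) = 52.1018 + (-21.9418)·e^(−378.9/500.235) = 52.1018 + (-21.9418)·0.468863 = 41.8141 °C.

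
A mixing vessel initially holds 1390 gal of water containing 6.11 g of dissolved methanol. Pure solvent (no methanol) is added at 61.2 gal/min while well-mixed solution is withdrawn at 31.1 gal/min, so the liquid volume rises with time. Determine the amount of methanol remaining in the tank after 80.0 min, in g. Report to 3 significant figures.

Total volume: dV/dt = Q_in − Q_out = 30.100 gal/min, so V(t) = 1390 + 30.100 t and V(80.0) = 3798.0 gal.
Solute balance: dm/dt = 0 − Q_out C = −Q_out m/V(t).
Separate: dm/m = −Q_out dt/V(t) ⇒ ln(m/m₀) = −(Q_out/(Q_in−Q_out)) ln(V/V₀).
m = m₀ (V₀/V)^(Q_out/(Q_in−Q_out)) = 6.11 × (1390/3798.0)^(1.0332) = 2.1627 g.

2.16 g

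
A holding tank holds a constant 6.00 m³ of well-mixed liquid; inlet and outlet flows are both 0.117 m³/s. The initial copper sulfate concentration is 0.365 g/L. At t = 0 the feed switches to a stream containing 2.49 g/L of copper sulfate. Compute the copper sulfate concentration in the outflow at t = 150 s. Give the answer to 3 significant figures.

2.38 g/L

Mass balance on the solute (V constant): V dC/dt = Q(C_in − C).
Time constant τ = V/Q = 6.00/0.117 = 51.282 s.
This is linear first-order; C(t) = C_in + (C₀ − C_in) e^(−t/τ).
C(150) = 2.49 + (0.365 − 2.49)·e^(−150/51.282) = 2.49 + (-2.1250)·0.053665 = 2.3760 g/L.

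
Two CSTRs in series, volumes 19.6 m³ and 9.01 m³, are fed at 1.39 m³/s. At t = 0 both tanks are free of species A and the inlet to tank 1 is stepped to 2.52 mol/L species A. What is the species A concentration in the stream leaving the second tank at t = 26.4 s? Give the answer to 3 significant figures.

Species balance on tank i: dCᵢ/dt = (Cᵢ₋₁ − Cᵢ)/τᵢ with τᵢ = Vᵢ/Q.
τ₁ = 19.6/1.39 = 14.101 s; τ₂ = 9.01/1.39 = 6.4820 s.
Tank 1: C₁ = C_in(1 − e^(−t/τ₁)). Tank 2 (τ₁ ≠ τ₂): C₂ = C_in[1 − (τ₁ e^(−t/τ₁) − τ₂ e^(−t/τ₂))/(τ₁ − τ₂)].
At t = 26.4: e^(−t/τ₁) = 0.15378, e^(−t/τ₂) = 0.017030.
C₂ = 2.52·[1 − (14.101·0.15378 − 6.4820·0.017030)/(7.6187)] = 2.52·0.72988 = 1.8393 mol/L.

1.84 mol/L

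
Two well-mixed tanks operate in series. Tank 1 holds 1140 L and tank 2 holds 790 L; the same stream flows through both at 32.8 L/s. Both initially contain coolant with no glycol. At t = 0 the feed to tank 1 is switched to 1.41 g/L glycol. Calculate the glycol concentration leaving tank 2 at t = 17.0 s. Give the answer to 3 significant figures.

Species balance on tank i: dCᵢ/dt = (Cᵢ₋₁ − Cᵢ)/τᵢ with τᵢ = Vᵢ/Q.
τ₁ = 1140/32.8 = 34.756 s; τ₂ = 790/32.8 = 24.085 s.
Tank 1: C₁ = C_in(1 − e^(−t/τ₁)). Tank 2 (τ₁ ≠ τ₂): C₂ = C_in[1 − (τ₁ e^(−t/τ₁) − τ₂ e^(−t/τ₂))/(τ₁ − τ₂)].
At t = 17.0: e^(−t/τ₁) = 0.61316, e^(−t/τ₂) = 0.49370.
C₂ = 1.41·[1 − (34.756·0.61316 − 24.085·0.49370)/(10.671)] = 1.41·0.11719 = 0.16524 g/L.

0.165 g/L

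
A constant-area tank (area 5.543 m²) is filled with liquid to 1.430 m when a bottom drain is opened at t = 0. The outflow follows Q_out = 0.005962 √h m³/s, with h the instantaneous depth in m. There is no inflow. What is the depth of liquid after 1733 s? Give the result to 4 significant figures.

Accumulation of liquid (constant cross-section A): A dh/dt = −0.005962 √h.
∫ h^(−1/2) dh = −(0.005962/A) ∫ dt, giving 2√h = 2√h₀ − (0.005962/A) t.
√h = √1.430 − 0.005962·1733/(2·5.543) = 1.19583 − 0.931999 = 0.263827.
h = 0.263827² = 0.0696045 m.

0.06960 m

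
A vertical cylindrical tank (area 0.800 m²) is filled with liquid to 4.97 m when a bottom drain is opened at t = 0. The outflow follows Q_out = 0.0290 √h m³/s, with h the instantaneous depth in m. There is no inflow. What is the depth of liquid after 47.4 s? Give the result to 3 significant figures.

1.88 m

With no inflow, A dh/dt = −0.0290 √h.
∫ h^(−1/2) dh = −(0.0290/A) ∫ dt, giving 2√h = 2√h₀ − (0.0290/A) t.
√h = √4.97 − 0.0290·47.4/(2·0.800) = 2.2293 − 0.85913 = 1.3702.
h = 1.3702² = 1.8775 m.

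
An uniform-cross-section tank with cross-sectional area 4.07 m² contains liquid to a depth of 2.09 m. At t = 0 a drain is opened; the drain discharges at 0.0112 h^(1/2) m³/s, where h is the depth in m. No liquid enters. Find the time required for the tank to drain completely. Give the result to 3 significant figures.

1050 s

Unsteady balance on liquid volume: A dh/dt = −0.0112 √h.
Separate and integrate: 2(√h − √h₀) = −(0.0112/A) t.
Tank is empty when √h = 0: t_empty = 2A√h₀/0.0112.
t_empty = 2·4.07·√2.09/0.0112 = 8.1400·1.4457/0.0112 = 1050.7 s.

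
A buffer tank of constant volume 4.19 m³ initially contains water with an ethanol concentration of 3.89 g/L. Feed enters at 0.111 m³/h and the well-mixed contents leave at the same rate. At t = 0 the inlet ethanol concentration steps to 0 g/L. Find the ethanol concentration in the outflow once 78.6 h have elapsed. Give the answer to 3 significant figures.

0.485 g/L

Accumulation = in − out for the solute gives V dC/dt = Q(C_in − C).
Time constant τ = V/Q = 4.19/0.111 = 37.748 h.
C approaches C_in exponentially: C(t) = C_in + (C₀ − C_in) e^(−t/τ).
C(78.6) = 0 + (3.89 − 0)·e^(−78.6/37.748) = 0 + (3.8900)·0.12465 = 0.48489 g/L.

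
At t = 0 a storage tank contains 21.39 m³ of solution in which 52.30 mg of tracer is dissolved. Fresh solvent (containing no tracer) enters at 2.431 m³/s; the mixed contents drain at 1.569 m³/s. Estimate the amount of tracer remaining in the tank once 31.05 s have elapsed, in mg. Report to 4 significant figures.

Let m(t) be the amount of tracer. Volume: V(t) = V₀ + (Q_in − Q_out) t = 21.39 + 0.862000 t; V(31.05) = 48.1551 m³.
Species balance (pure solvent in): dm/dt = −Q_out · m/V(t).
Separate: dm/m = −Q_out dt/V(t) ⇒ ln(m/m₀) = −(Q_out/(Q_in−Q_out)) ln(V/V₀).
m = m₀ (V₀/V)^(Q_out/(Q_in−Q_out)) = 52.30 × (21.39/48.1551)^(1.82019) = 11.9402 mg.

11.94 mg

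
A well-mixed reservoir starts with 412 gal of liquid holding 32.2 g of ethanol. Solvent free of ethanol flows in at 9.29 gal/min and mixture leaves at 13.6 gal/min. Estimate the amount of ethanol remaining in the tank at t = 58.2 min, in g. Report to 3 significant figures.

Total volume: dV/dt = Q_in − Q_out = -4.3100 gal/min, so V(t) = 412 − 4.3100 t and V(58.2) = 161.16 gal.
Solute balance: dm/dt = 0 − Q_out C = −Q_out m/V(t).
dm/m = −Q_out dt/(V₀ − 4.3100 t); integrating gives ln(m/m₀) = −(Q_out/(Q_in−Q_out)) ln(V/V₀).
m = m₀ (V₀/V)^(Q_out/(Q_in−Q_out)) = 32.2 × (412/161.16)^(-3.1555) = 1.6655 g.

1.67 g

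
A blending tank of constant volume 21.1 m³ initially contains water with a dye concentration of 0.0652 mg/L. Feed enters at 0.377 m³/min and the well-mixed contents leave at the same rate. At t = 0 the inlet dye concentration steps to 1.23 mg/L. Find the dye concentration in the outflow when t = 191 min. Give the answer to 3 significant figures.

1.19 mg/L

Transient balance on the dissolved component: V dC/dt = Q(C_in − C).
So dC/dt = (C_in − C)/τ with τ = V/Q = 21.1/0.377 = 55.968 min.
This is linear first-order; C(t) = C_in + (C₀ − C_in) e^(−t/τ).
C(191) = 1.23 + (0.0652 − 1.23)·e^(−191/55.968) = 1.23 + (-1.1648)·0.032954 = 1.1916 mg/L.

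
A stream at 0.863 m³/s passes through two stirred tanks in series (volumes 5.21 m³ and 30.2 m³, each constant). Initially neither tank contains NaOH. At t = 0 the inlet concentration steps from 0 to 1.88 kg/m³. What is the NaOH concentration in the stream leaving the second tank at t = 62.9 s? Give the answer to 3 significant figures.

Time constants: τᵢ = Vᵢ/Q for each well-mixed tank.
τ₁ = 5.21/0.863 = 6.0371 s; τ₂ = 30.2/0.863 = 34.994 s.
Solving the cascade with C₁(0)=C₂(0)=0 gives C₂(t) = C_in[1 − (τ₁ e^(−t/τ₁) − τ₂ e^(−t/τ₂))/(τ₁ − τ₂)].
At t = 62.9: e^(−t/τ₁) = 2.9861e-05, e^(−t/τ₂) = 0.16572.
C₂ = 1.88·[1 − (6.0371·2.9861e-05 − 34.994·0.16572)/(-28.957)] = 1.88·0.79973 = 1.5035 kg/m³.

1.50 kg/m³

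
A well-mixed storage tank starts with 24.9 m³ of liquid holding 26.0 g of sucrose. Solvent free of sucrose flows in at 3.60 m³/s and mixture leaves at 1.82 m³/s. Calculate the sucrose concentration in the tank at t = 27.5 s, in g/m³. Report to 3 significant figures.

Let m(t) be the amount of sucrose. Volume: V(t) = V₀ + (Q_in − Q_out) t = 24.9 + 1.7800 t; V(27.5) = 73.850 m³.
No sucrose enters, so dm/dt = −Q_out · (m/V).
dm/m = −Q_out dt/(V₀ + 1.7800 t); integrating gives ln(m/m₀) = −(Q_out/(Q_in−Q_out)) ln(V/V₀).
m = m₀ (V₀/V)^(Q_out/(Q_in−Q_out)) = 26.0 × (24.9/73.850)^(1.0225) = 8.5548 g.
C = m/V = 8.5548/73.850 = 0.11584 g/m³.

0.116 g/m³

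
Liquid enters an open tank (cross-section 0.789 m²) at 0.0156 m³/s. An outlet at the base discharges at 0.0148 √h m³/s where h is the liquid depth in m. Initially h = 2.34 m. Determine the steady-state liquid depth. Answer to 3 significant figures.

1.11 m

Level balance: A dh/dt = 0.0156 − 0.0148 √h. Setting dh/dt = 0:
Q_in = 0.0148 √h_ss ⇒ √h_ss = 0.0156/0.0148 = 1.0541.
h_ss = 1.0541² = 1.1110 m. (Since h₀ = 2.34 m > h_ss, the level will fall toward this value.)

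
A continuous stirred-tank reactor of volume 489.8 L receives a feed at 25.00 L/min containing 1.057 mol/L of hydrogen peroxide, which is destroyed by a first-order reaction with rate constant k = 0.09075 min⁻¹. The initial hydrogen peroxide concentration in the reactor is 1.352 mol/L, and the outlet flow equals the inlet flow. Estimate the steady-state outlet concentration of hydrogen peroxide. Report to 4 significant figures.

0.3805 mol/L

Accumulation = in − out − consumed: V dC/dt = Q C_in − Q C − k V C.
Steady state (dC/dt = 0): C_ss = Q C_in/(Q + kV) = C_in/(1 + kV/Q).
C_ss = 25.00·1.057/(25.00 + 0.09075·489.8) = 26.4250/69.4494 = 0.380493 mol/L.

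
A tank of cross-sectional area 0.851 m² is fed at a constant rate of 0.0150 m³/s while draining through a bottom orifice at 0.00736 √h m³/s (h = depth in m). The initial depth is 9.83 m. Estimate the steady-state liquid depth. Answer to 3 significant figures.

A dh/dt = Q_in − 0.00736 √h. Steady state requires inflow = outflow:
Q_in = 0.00736 √h_ss ⇒ √h_ss = 0.0150/0.00736 = 2.0380.
h_ss = 2.0380² = 4.1536 m. (Since h₀ = 9.83 m > h_ss, the level will fall toward this value.)

4.15 m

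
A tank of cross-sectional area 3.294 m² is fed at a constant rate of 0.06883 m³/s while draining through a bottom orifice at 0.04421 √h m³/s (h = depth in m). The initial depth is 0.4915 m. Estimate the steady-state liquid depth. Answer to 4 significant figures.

A dh/dt = Q_in − 0.04421 √h. Steady state requires inflow = outflow:
Q_in = 0.04421 √h_ss ⇒ √h_ss = 0.06883/0.04421 = 1.55689.
h_ss = 1.55689² = 2.42390 m. (Since h₀ = 0.4915 m < h_ss, the level will rise toward this value.)

2.424 m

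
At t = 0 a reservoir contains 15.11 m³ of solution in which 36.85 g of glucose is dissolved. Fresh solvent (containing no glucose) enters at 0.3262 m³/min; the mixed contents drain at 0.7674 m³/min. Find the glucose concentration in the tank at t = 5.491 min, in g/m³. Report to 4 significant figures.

Let m(t) be the amount of glucose. Volume: V(t) = V₀ + (Q_in − Q_out) t = 15.11 − 0.441200 t; V(5.491) = 12.6874 m³.
No glucose enters, so dm/dt = −Q_out · (m/V).
dm/m = −Q_out dt/(V₀ − 0.441200 t); integrating gives ln(m/m₀) = −(Q_out/(Q_in−Q_out)) ln(V/V₀).
m = m₀ (V₀/V)^(Q_out/(Q_in−Q_out)) = 36.85 × (15.11/12.6874)^(-1.73935) = 27.1915 g.
C = m/V = 27.1915/12.6874 = 2.14320 g/m³.

2.143 g/m³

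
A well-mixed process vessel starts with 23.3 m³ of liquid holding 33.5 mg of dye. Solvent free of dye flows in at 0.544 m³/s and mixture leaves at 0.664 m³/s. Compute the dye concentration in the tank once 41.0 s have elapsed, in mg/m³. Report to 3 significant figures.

0.491 mg/m³

Let m(t) be the amount of dye. Volume: V(t) = V₀ + (Q_in − Q_out) t = 23.3 − 0.12000 t; V(41.0) = 18.380 m³.
Solute balance: dm/dt = 0 − Q_out C = −Q_out m/V(t).
dm/m = −Q_out dt/(V₀ − 0.12000 t); integrating gives ln(m/m₀) = −(Q_out/(Q_in−Q_out)) ln(V/V₀).
m = m₀ (V₀/V)^(Q_out/(Q_in−Q_out)) = 33.5 × (23.3/18.380)^(-5.5333) = 9.0168 mg.
C = m/V = 9.0168/18.380 = 0.49058 mg/m³.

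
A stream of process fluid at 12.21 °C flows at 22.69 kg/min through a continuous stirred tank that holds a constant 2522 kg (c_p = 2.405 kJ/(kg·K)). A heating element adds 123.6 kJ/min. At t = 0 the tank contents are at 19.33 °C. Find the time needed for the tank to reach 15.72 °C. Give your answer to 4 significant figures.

First-law balance (no shaft work): M c_p dT/dt = ṁ c_p (T_in − T) + 123.6.
τ = M/ṁ = 111.150 min; T_ss = T_in + Q̇/(ṁ c_p) = 14.4750 °C.
T(t) = T_ss + (T₀ − T_ss) e^(−t/τ). Set T = 15.72:
e^(−t/τ) = (15.72 − 14.4750)/(19.33 − 14.4750) = 0.256436
t = −111.150 · ln(0.256436) = 151.262 min.

151.3 min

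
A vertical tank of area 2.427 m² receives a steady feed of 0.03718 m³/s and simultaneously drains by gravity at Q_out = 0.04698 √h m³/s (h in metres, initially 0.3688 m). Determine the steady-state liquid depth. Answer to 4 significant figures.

0.6263 m

Accumulation of liquid (constant cross-section A): A dh/dt = Q_in − 0.04698 √h. At steady state dh/dt = 0:
Q_in = 0.04698 √h_ss ⇒ √h_ss = 0.03718/0.04698 = 0.791401.
h_ss = 0.791401² = 0.626315 m. (Since h₀ = 0.3688 m < h_ss, the level will rise toward this value.)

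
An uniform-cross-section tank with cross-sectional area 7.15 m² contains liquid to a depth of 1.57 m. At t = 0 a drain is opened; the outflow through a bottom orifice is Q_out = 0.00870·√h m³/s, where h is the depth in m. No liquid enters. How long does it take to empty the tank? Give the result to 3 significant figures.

2060 s

A dh/dt = −Q_out = −0.00870 √h.
This is separable: 2 d(√h)/dt = −0.00870/A, so √h = √h₀ − (0.00870/(2A)) t.
Set h = 0: 2√h₀ = (0.00870/A) t_empty ⇒ t_empty = 2A√h₀/0.00870.
t_empty = 2·7.15·√1.57/0.00870 = 14.300·1.2530/0.00870 = 2059.5 s.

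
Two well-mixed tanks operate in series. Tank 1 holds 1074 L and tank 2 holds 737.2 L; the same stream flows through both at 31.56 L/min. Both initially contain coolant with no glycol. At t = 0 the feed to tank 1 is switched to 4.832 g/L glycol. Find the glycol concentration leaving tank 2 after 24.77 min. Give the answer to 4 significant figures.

1.053 g/L

Time constants: τᵢ = Vᵢ/Q for each well-mixed tank.
τ₁ = 1074/31.56 = 34.0304 min; τ₂ = 737.2/31.56 = 23.3587 min.
Solving the cascade with C₁(0)=C₂(0)=0 gives C₂(t) = C_in[1 − (τ₁ e^(−t/τ₁) − τ₂ e^(−t/τ₂))/(τ₁ − τ₂)].
At t = 24.77: e^(−t/τ₁) = 0.482933, e^(−t/τ₂) = 0.346311.
C₂ = 4.832·[1 − (34.0304·0.482933 − 23.3587·0.346311)/(10.6717)] = 4.832·0.218024 = 1.05349 g/L.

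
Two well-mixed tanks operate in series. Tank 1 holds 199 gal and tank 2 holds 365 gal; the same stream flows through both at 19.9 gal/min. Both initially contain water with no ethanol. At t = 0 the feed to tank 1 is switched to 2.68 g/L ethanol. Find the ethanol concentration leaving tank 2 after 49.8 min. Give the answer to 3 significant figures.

2.31 g/L

Each tank obeys Vᵢ dCᵢ/dt = Q(Cᵢ₋₁ − Cᵢ), so τᵢ = Vᵢ/Q.
τ₁ = 199/19.9 = 10.000 min; τ₂ = 365/19.9 = 18.342 min.
Tank 1: C₁ = C_in(1 − e^(−t/τ₁)). Tank 2 (τ₁ ≠ τ₂): C₂ = C_in[1 − (τ₁ e^(−t/τ₁) − τ₂ e^(−t/τ₂))/(τ₁ − τ₂)].
At t = 49.8: e^(−t/τ₁) = 0.0068741, e^(−t/τ₂) = 0.066197.
C₂ = 2.68·[1 − (10.000·0.0068741 − 18.342·0.066197)/(-8.3417)] = 2.68·0.86269 = 2.3120 g/L.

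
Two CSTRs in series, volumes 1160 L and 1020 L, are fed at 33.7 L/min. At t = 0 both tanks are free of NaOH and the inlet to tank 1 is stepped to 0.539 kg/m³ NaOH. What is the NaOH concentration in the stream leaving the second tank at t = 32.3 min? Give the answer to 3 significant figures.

Time constants: τᵢ = Vᵢ/Q for each well-mixed tank.
τ₁ = 1160/33.7 = 34.421 min; τ₂ = 1020/33.7 = 30.267 min.
Solving the cascade with C₁(0)=C₂(0)=0 gives C₂(t) = C_in[1 − (τ₁ e^(−t/τ₁) − τ₂ e^(−t/τ₂))/(τ₁ − τ₂)].
At t = 32.3: e^(−t/τ₁) = 0.39126, e^(−t/τ₂) = 0.34398.
C₂ = 0.539·[1 − (34.421·0.39126 − 30.267·0.34398)/(4.1543)] = 0.539·0.26424 = 0.14243 kg/m³.

0.142 kg/m³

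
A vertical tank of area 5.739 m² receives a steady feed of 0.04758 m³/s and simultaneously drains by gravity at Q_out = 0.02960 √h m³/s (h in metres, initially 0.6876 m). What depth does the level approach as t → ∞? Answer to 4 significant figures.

2.584 m

Level balance: A dh/dt = 0.04758 − 0.02960 √h. Setting dh/dt = 0:
Q_in = 0.02960 √h_ss ⇒ √h_ss = 0.04758/0.02960 = 1.60743.
h_ss = 1.60743² = 2.58384 m. (Since h₀ = 0.6876 m < h_ss, the level will rise toward this value.)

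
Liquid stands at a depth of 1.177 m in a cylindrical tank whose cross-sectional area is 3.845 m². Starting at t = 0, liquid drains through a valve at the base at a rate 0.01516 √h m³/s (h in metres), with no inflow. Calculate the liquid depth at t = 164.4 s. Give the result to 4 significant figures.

With no inflow, A dh/dt = −0.01516 √h.
Separate and integrate: 2(√h − √h₀) = −(0.01516/A) t.
√h = √1.177 − 0.01516·164.4/(2·3.845) = 1.08490 − 0.324097 = 0.760800.
h = 0.760800² = 0.578816 m.

0.5788 m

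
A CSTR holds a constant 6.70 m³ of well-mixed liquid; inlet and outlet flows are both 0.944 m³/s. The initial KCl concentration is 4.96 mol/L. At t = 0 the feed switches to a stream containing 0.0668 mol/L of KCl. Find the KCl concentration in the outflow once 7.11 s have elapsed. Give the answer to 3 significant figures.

1.86 mol/L

Accumulation = in − out for the solute gives V dC/dt = Q(C_in − C).
Time constant τ = V/Q = 6.70/0.944 = 7.0975 s.
Solution: C(t) = C_in + (C₀ − C_in) e^(−t/τ).
C(7.11) = 0.0668 + (4.96 − 0.0668)·e^(−7.11/7.0975) = 0.0668 + (4.8932)·0.36723 = 1.8637 mol/L.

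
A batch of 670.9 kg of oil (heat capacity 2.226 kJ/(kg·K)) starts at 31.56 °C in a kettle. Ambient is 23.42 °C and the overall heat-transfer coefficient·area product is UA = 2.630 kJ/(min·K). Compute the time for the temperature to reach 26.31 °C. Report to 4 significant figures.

588.0 min

First-law balance (no shaft work): M c_p dT/dt = −UA(T − T_amb).
τ = M c_p/UA = 567.842 min; T_ss = T_amb = 23.4200 °C.
T(t) = T_ss + (T₀ − T_ss)e^(−t/τ); set T = 26.31:
t = −τ ln[(T − T_ss)/(T₀ − T_ss)] = −567.842 · ln(0.355037) = 588.019 min.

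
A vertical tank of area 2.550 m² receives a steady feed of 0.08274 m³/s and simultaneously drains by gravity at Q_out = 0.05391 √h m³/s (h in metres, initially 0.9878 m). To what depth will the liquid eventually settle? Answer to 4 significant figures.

2.356 m

A dh/dt = Q_in − 0.05391 √h. Steady state requires inflow = outflow:
Q_in = 0.05391 √h_ss ⇒ √h_ss = 0.08274/0.05391 = 1.53478.
h_ss = 1.53478² = 2.35555 m. (Since h₀ = 0.9878 m < h_ss, the level will rise toward this value.)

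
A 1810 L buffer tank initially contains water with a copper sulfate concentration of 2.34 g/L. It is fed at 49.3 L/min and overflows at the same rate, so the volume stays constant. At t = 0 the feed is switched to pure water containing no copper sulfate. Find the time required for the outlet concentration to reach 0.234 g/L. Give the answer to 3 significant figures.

Species balance: V dC/dt = Q(C_in − C) ⇒ τ = V/Q = 36.714 min.
C(t) = C_in + (C₀ − C_in) e^(−t/τ). Set C = 0.234 and solve for t:
e^(−t/τ) = (C − C_in)/(C₀ − C_in) = (0.234 − 0)/(2.34 − 0) = 0.10000
t = −τ ln(…) = 36.714 × 2.3026 = 84.537 min.

84.5 min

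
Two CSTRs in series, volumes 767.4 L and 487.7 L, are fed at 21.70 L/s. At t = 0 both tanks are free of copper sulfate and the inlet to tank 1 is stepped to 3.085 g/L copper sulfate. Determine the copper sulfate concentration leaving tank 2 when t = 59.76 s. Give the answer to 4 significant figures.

Species balance on tank i: dCᵢ/dt = (Cᵢ₋₁ − Cᵢ)/τᵢ with τᵢ = Vᵢ/Q.
τ₁ = 767.4/21.70 = 35.3641 s; τ₂ = 487.7/21.70 = 22.4747 s.
Tank 1: C₁ = C_in(1 − e^(−t/τ₁)). Tank 2 (τ₁ ≠ τ₂): C₂ = C_in[1 − (τ₁ e^(−t/τ₁) − τ₂ e^(−t/τ₂))/(τ₁ − τ₂)].
At t = 59.76: e^(−t/τ₁) = 0.184547, e^(−t/τ₂) = 0.0700185.
C₂ = 3.085·[1 − (35.3641·0.184547 − 22.4747·0.0700185)/(12.8894)] = 3.085·0.615755 = 1.89960 g/L.

1.900 g/L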